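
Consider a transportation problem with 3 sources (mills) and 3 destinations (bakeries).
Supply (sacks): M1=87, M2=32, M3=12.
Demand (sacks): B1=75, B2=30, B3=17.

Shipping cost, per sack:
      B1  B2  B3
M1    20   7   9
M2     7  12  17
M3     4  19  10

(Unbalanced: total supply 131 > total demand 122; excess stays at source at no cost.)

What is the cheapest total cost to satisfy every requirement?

1255

A cheapest plan:
  M1–B1: 31 sacks
  M1–B2: 30 sacks
  M1–B3: 17 sacks
  M2–B1: 32 sacks
  M3–B1: 12 sacks
Total cost = 1255.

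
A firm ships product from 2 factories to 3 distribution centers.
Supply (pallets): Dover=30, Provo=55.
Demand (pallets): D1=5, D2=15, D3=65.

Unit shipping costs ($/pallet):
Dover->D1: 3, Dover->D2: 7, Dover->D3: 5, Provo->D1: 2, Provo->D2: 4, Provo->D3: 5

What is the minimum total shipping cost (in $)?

An optimal shipping plan:
  Dover–D3: 30 × $5 = $150
  Provo–D1: 5 × $2 = $10
  Provo–D2: 15 × $4 = $60
  Provo–D3: 35 × $5 = $175
Total = 150 + 10 + 60 + 175 = $395.

395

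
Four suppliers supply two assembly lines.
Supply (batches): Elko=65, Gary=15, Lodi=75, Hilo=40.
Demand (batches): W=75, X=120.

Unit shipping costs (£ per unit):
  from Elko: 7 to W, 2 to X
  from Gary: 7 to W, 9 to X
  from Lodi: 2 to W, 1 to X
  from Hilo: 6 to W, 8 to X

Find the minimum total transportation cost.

A cheapest plan:
  Elko->X: 65 batches
  Gary->W: 15 batches
  Lodi->W: 20 batches
  Lodi->X: 55 batches
  Hilo->W: 40 batches
Total cost = £570.

570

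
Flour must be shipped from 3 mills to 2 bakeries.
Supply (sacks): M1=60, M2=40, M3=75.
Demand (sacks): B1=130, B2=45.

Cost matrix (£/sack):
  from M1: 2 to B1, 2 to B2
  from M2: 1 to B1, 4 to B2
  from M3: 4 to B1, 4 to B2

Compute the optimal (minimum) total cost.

A cheapest plan:
  M1->B1: 15 × £2 = £30
  M1->B2: 45 × £2 = £90
  M2->B1: 40 × £1 = £40
  M3->B1: 75 × £4 = £300
Total = 30 + 90 + 40 + 300 = £460.

460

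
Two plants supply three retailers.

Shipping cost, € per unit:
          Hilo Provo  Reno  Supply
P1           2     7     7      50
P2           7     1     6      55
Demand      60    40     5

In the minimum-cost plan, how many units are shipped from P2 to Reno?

5

The minimum-cost plan:
  P1->Hilo: 50 × €2 = €100
  P2->Hilo: 10 × €7 = €70
  P2->Provo: 40 × €1 = €40
  P2->Reno: 5 × €6 = €30
Total cost = €240.
So P2→Reno carries 5 units.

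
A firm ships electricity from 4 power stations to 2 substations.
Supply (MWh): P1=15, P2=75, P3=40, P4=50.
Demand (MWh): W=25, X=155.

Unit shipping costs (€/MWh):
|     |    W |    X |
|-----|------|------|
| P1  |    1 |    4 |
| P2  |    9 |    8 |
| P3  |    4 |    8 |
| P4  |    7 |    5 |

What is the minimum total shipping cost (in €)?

One minimum-cost allocation:
  P1–X: 15 MWh
  P2–X: 75 MWh
  P3–W: 25 MWh
  P3–X: 15 MWh
  P4–X: 50 MWh
Total cost = €1130.

1130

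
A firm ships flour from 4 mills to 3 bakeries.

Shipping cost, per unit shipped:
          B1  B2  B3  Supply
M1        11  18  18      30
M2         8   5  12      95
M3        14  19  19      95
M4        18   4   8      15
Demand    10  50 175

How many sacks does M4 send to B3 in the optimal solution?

15

Optimal shipments:
  M1->B1: 10 × 11 = 110
  M1->B3: 20 × 18 = 360
  M2->B2: 50 × 5 = 250
  M2->B3: 45 × 12 = 540
  M3->B3: 95 × 19 = 1805
  M4->B3: 15 × 8 = 120
Total cost = 3185.
So M4→B3 carries 15 sacks.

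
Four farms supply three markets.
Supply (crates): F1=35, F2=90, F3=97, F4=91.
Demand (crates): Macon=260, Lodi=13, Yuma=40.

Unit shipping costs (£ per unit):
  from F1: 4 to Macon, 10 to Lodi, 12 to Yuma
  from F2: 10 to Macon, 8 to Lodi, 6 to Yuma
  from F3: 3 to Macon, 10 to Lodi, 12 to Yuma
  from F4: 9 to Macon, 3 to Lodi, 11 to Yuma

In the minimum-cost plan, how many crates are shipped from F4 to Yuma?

0

The minimum-cost plan:
  F1→Macon: 35 × £4 = £140
  F2→Macon: 50 × £10 = £500
  F2→Yuma: 40 × £6 = £240
  F3→Macon: 97 × £3 = £291
  F4→Macon: 78 × £9 = £702
  F4→Lodi: 13 × £3 = £39
Total cost = £1912.
The route F4→Yuma is not used.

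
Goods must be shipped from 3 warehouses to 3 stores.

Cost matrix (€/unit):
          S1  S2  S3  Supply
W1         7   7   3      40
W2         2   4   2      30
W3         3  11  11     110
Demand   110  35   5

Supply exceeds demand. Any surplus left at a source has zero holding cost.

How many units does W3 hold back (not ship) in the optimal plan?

0

Minimum-cost shipments:
  W1 to S2: 5 × €7 = €35
  W1 to S3: 5 × €3 = €15
  W2 to S2: 30 × €4 = €120
  W3 to S1: 110 × €3 = €330
Total cost = €500.
W3 ships 110 of its 110, leaving 0.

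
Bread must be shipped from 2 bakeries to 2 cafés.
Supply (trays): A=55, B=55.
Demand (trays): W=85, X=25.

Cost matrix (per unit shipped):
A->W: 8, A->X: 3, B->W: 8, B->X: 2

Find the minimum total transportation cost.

730

One minimum-cost allocation:
  A->W: 55 × 8 = 440
  B->W: 30 × 8 = 240
  B->X: 25 × 2 = 50
Total = 440 + 240 + 50 = 730.
(Supply check: A ships 55; B ships 55.)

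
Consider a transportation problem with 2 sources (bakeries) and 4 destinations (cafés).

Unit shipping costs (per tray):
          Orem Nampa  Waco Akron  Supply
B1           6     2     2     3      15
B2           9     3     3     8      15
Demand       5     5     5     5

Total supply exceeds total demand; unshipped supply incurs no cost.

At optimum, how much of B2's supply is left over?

Minimum-cost shipments:
  B1–Orem: 5 trays
  B1–Nampa: 5 trays
  B1–Akron: 5 trays
  B2–Waco: 5 trays
Total cost = 70.
B2 ships 5 of its 15, leaving 10.

10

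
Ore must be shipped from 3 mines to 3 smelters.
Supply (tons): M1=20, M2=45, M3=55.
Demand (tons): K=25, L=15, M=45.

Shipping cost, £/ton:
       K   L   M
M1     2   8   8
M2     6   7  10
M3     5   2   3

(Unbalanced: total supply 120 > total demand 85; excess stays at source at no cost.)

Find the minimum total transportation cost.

260

A cheapest plan:
  M1–K: 20 × £2 = £40
  M2–K: 5 × £6 = £30
  M2–L: 5 × £7 = £35
  M3–L: 10 × £2 = £20
  M3–M: 45 × £3 = £135
Total = 40 + 30 + 35 + 20 + 135 = £260.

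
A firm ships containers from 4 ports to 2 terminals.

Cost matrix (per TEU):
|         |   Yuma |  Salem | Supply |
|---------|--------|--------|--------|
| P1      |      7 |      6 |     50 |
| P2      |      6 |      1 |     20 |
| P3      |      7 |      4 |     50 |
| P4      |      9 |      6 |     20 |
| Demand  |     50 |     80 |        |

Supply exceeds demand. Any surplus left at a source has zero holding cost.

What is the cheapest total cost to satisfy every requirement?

630

One minimum-cost allocation:
  P1–Yuma: 50 TEU
  P2–Salem: 20 TEU
  P3–Salem: 50 TEU
  P4–Salem: 10 TEU
Total cost = 630.
(Supply check: P1 ships 50; P2 ships 20; P3 ships 50; P4 ships 10.)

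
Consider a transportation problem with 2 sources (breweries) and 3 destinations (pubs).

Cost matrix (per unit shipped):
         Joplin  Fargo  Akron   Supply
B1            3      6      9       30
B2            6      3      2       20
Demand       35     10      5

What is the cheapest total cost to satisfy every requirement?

One minimum-cost allocation:
  B1→Joplin: 30 × 3 = 90
  B2→Joplin: 5 × 6 = 30
  B2→Fargo: 10 × 3 = 30
  B2→Akron: 5 × 2 = 10
Total = 90 + 30 + 30 + 10 = 160.
(Supply check: B1 ships 30; B2 ships 20.)

160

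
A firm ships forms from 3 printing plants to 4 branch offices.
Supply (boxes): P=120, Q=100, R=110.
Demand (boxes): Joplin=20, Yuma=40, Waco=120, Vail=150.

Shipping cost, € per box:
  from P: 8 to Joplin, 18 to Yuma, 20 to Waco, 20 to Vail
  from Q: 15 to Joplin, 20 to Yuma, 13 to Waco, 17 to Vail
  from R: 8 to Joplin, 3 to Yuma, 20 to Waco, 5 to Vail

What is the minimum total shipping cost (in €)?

3930

Optimal allocation:
  P to Joplin: 20 × €8 = €160
  P to Yuma: 40 × €18 = €720
  P to Waco: 20 × €20 = €400
  P to Vail: 40 × €20 = €800
  Q to Waco: 100 × €13 = €1300
  R to Vail: 110 × €5 = €550
Total = 160 + 720 + 400 + 800 + 1300 + 550 = €3930.
(Supply check: P ships 120; Q ships 100; R ships 110.)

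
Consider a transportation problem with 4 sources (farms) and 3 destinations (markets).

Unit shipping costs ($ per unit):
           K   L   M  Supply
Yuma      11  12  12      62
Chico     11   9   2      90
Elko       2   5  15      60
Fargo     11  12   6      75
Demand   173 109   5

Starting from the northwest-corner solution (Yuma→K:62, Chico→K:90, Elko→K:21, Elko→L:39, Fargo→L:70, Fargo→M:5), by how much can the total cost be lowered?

Current plan cost = 62·11 + 90·11 + 21·2 + 39·5 + 70·12 + 5·6 = $2779.
Optimal plan:
  Yuma->K: 38 × $11 = $418
  Yuma->L: 24 × $12 = $288
  Chico->L: 85 × $9 = $765
  Chico->M: 5 × $2 = $10
  Elko->K: 60 × $2 = $120
  Fargo->K: 75 × $11 = $825
Optimal cost = $2426.
Saving = 2779 − 2426 = $353.

353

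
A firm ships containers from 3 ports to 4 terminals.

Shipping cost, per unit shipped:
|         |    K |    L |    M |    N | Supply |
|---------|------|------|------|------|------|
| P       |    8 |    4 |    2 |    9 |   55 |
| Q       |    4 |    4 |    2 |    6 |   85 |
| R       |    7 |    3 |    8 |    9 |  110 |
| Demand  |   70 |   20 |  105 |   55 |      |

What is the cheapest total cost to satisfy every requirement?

1150

Optimal allocation:
  P->M: 55 × 2 = 110
  Q->M: 50 × 2 = 100
  Q->N: 35 × 6 = 210
  R->K: 70 × 7 = 490
  R->L: 20 × 3 = 60
  R->N: 20 × 9 = 180
Total = 110 + 100 + 210 + 490 + 60 + 180 = 1150.
(Supply check: P ships 55; Q ships 85; R ships 110.)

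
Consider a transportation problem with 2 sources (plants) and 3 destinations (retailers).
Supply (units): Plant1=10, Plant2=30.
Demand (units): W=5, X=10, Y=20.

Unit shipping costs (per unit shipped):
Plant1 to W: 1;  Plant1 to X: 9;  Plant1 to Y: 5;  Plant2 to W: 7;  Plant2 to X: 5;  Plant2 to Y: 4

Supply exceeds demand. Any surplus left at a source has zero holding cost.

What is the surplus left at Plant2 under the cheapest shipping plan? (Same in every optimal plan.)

0

Minimum-cost shipments:
  Plant1->W: 5 × 1 = 5
  Plant2->X: 10 × 5 = 50
  Plant2->Y: 20 × 4 = 80
Total cost = 135.
Plant2 ships 30 of its 30, leaving 0.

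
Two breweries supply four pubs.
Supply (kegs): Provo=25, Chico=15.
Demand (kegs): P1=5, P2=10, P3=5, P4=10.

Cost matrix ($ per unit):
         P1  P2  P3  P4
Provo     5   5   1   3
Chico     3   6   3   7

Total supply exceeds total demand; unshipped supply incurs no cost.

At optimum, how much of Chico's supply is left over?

Minimum-cost shipments:
  Provo→P2: 10 × $5 = $50
  Provo→P3: 5 × $1 = $5
  Provo→P4: 10 × $3 = $30
  Chico→P1: 5 × $3 = $15
Total cost = $100.
Chico ships 5 of its 15, leaving 10.

10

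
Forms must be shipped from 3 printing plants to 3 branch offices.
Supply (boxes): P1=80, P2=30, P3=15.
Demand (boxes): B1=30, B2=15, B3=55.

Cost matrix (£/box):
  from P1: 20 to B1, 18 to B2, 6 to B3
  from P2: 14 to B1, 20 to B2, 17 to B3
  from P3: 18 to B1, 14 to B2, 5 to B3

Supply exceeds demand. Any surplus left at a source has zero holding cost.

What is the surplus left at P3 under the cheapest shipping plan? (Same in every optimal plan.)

Minimum-cost shipments:
  P1→B3: 55 × £6 = £330
  P2→B1: 30 × £14 = £420
  P3→B2: 15 × £14 = £210
Total cost = £960.
P3 ships 15 of its 15, leaving 0.

0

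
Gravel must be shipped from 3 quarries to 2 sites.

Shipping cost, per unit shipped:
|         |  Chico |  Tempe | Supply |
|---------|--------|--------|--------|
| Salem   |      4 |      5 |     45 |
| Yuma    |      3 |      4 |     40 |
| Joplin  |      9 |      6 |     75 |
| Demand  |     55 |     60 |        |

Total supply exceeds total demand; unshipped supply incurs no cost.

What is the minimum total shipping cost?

510

An optimal shipping plan:
  Salem->Chico: 15 × 4 = 60
  Salem->Tempe: 30 × 5 = 150
  Yuma->Chico: 40 × 3 = 120
  Joplin->Tempe: 30 × 6 = 180
Total = 60 + 150 + 120 + 180 = 510.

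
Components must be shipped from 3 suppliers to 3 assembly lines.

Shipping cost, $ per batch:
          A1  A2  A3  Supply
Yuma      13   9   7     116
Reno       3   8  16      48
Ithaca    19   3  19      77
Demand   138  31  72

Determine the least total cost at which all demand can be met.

One minimum-cost allocation:
  Yuma->A1: 44 × $13 = $572
  Yuma->A3: 72 × $7 = $504
  Reno->A1: 48 × $3 = $144
  Ithaca->A1: 46 × $19 = $874
  Ithaca->A2: 31 × $3 = $93
Total = 572 + 504 + 144 + 874 + 93 = $2187.
(Supply check: Yuma ships 116; Reno ships 48; Ithaca ships 77.)

2187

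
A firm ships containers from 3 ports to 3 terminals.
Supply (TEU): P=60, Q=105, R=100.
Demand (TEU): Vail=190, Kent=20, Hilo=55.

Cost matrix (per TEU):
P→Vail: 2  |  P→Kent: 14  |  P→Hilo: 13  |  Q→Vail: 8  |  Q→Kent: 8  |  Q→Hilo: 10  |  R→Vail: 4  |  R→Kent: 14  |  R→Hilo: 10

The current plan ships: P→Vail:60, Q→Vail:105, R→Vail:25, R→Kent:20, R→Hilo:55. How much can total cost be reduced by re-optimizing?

420

Current plan cost = 60·2 + 105·8 + 25·4 + 20·14 + 55·10 = 1890.
Optimal plan:
  P→Vail: 60 × 2 = 120
  Q→Vail: 30 × 8 = 240
  Q→Kent: 20 × 8 = 160
  Q→Hilo: 55 × 10 = 550
  R→Vail: 100 × 4 = 400
Optimal cost = 1470.
Saving = 1890 − 1470 = 420.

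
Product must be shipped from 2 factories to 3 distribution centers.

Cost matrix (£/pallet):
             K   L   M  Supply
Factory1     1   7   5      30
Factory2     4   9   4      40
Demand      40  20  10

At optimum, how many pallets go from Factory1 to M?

Optimal shipments:
  Factory1–K: 30 × £1 = £30
  Factory2–K: 10 × £4 = £40
  Factory2–L: 20 × £9 = £180
  Factory2–M: 10 × £4 = £40
Total cost = £290.
The route Factory1→M is not used.

0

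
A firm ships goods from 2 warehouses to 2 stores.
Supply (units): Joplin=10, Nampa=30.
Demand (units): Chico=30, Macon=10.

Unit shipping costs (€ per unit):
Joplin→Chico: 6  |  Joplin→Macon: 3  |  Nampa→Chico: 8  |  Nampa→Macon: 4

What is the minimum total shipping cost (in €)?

One minimum-cost allocation:
  Joplin→Chico: 10 units
  Nampa→Chico: 20 units
  Nampa→Macon: 10 units
Total cost = €260.

260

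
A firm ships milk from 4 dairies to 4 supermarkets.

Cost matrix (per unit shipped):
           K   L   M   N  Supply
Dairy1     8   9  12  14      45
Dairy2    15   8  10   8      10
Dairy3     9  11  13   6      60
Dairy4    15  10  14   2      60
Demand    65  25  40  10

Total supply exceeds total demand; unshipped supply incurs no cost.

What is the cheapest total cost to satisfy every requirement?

1300

One minimum-cost allocation:
  Dairy1->K: 45 crates
  Dairy2->M: 10 crates
  Dairy3->K: 20 crates
  Dairy3->M: 30 crates
  Dairy4->L: 25 crates
  Dairy4->N: 10 crates
Total cost = 1300.
(Supply check: Dairy1 ships 45; Dairy2 ships 10; Dairy3 ships 50; Dairy4 ships 35.)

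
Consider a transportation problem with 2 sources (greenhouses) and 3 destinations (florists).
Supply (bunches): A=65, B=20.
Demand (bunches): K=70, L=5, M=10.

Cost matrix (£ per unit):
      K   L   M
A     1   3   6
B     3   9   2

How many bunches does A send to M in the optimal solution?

0

The minimum-cost plan:
  A→K: 60 × £1 = £60
  A→L: 5 × £3 = £15
  B→K: 10 × £3 = £30
  B→M: 10 × £2 = £20
Total cost = £125.
The route A→M is not used.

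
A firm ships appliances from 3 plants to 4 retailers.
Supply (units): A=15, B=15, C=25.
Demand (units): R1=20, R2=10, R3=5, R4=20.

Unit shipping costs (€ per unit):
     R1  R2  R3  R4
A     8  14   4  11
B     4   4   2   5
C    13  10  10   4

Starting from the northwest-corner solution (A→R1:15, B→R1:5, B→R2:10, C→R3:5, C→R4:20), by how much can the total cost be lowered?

20

Current plan cost = 15·8 + 5·4 + 10·4 + 5·10 + 20·4 = €310.
Optimal plan:
  A->R1: 10 × €8 = €80
  A->R3: 5 × €4 = €20
  B->R1: 10 × €4 = €40
  B->R2: 5 × €4 = €20
  C->R2: 5 × €10 = €50
  C->R4: 20 × €4 = €80
Optimal cost = €290.
Saving = 310 − 290 = €20.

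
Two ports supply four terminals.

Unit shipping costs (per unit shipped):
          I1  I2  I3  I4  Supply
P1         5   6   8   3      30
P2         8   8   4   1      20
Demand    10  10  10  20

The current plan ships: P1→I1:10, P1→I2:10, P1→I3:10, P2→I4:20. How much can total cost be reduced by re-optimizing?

Current plan cost = 10·5 + 10·6 + 10·8 + 20·1 = 210.
Optimal plan:
  P1–I1: 10 TEU
  P1–I2: 10 TEU
  P1–I4: 10 TEU
  P2–I3: 10 TEU
  P2–I4: 10 TEU
Optimal cost = 190.
Saving = 210 − 190 = 20.

20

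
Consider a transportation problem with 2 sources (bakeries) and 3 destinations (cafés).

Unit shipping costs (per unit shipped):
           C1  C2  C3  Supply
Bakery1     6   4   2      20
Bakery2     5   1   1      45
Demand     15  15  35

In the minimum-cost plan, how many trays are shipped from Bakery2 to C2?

15

Optimal shipments:
  Bakery1 to C3: 20 × 2 = 40
  Bakery2 to C1: 15 × 5 = 75
  Bakery2 to C2: 15 × 1 = 15
  Bakery2 to C3: 15 × 1 = 15
Total cost = 145.
So Bakery2→C2 carries 15 trays.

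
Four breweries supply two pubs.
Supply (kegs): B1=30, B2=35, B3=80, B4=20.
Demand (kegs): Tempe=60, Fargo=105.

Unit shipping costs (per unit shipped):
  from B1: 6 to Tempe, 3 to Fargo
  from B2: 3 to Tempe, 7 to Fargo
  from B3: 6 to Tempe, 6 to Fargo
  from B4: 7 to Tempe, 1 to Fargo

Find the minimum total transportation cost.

695

Optimal allocation:
  B1–Fargo: 30 × 3 = 90
  B2–Tempe: 35 × 3 = 105
  B3–Tempe: 25 × 6 = 150
  B3–Fargo: 55 × 6 = 330
  B4–Fargo: 20 × 1 = 20
Total = 90 + 105 + 150 + 330 + 20 = 695.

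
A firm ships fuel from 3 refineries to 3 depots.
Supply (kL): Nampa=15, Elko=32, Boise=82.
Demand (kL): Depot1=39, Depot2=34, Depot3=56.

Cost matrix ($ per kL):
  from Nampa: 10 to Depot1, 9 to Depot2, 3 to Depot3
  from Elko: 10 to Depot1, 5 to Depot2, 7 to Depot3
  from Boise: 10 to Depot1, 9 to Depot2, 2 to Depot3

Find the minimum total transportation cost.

A cheapest plan:
  Nampa->Depot1: 13 × $10 = $130
  Nampa->Depot2: 2 × $9 = $18
  Elko->Depot2: 32 × $5 = $160
  Boise->Depot1: 26 × $10 = $260
  Boise->Depot3: 56 × $2 = $112
Total = 130 + 18 + 160 + 260 + 112 = $680.
(Supply check: Nampa ships 15; Elko ships 32; Boise ships 82.)

680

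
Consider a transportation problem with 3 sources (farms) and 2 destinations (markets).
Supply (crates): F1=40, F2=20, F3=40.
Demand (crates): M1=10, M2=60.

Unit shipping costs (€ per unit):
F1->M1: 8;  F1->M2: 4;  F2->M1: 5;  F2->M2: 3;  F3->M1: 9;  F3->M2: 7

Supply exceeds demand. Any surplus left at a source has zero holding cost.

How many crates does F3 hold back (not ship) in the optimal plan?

30

Minimum-cost shipments:
  F1–M2: 40 × €4 = €160
  F2–M2: 20 × €3 = €60
  F3–M1: 10 × €9 = €90
Total cost = €310.
F3 ships 10 of its 40, leaving 30.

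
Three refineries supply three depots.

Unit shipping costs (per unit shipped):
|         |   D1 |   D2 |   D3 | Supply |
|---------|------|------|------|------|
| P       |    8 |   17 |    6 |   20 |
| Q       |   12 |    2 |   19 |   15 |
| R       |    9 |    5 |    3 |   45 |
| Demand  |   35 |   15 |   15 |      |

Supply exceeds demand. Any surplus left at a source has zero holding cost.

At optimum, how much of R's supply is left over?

Minimum-cost shipments:
  P to D1: 20 × 8 = 160
  Q to D2: 15 × 2 = 30
  R to D1: 15 × 9 = 135
  R to D3: 15 × 3 = 45
Total cost = 370.
R ships 30 of its 45, leaving 15.

15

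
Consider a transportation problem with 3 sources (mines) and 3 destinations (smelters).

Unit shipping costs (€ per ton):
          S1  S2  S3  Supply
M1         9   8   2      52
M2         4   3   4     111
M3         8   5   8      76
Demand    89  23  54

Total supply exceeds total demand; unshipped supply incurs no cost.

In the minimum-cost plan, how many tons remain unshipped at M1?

An optimal plan:
  M1→S3: 52 × €2 = €104
  M2→S1: 89 × €4 = €356
  M2→S2: 20 × €3 = €60
  M2→S3: 2 × €4 = €8
  M3→S2: 3 × €5 = €15
Total cost = €543.
M1 ships 52 of its 52, leaving 0.

0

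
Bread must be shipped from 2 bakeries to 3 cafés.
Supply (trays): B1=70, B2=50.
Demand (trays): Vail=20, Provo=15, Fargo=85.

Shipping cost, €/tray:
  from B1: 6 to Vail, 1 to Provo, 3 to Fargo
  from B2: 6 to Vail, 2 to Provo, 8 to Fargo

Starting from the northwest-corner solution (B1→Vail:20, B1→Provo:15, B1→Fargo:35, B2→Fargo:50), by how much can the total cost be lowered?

160

Current plan cost = 20·6 + 15·1 + 35·3 + 50·8 = €640.
Optimal plan:
  B1 to Fargo: 70 × €3 = €210
  B2 to Vail: 20 × €6 = €120
  B2 to Provo: 15 × €2 = €30
  B2 to Fargo: 15 × €8 = €120
Optimal cost = €480.
Saving = 640 − 480 = €160.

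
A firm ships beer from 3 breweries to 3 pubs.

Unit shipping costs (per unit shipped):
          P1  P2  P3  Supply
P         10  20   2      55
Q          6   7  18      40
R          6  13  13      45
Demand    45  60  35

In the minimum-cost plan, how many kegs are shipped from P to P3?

35

Solving gives:
  P->P1: 20 kegs
  P->P3: 35 kegs
  Q->P2: 40 kegs
  R->P1: 25 kegs
  R->P2: 20 kegs
Total cost = 960.
So P→P3 carries 35 kegs.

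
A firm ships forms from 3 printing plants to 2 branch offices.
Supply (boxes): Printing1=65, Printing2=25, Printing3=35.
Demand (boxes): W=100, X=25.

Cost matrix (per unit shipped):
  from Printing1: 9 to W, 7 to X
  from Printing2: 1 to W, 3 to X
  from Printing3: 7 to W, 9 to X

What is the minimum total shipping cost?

805

One minimum-cost allocation:
  Printing1→W: 40 × 9 = 360
  Printing1→X: 25 × 7 = 175
  Printing2→W: 25 × 1 = 25
  Printing3→W: 35 × 7 = 245
Total = 360 + 175 + 25 + 245 = 805.
(Supply check: Printing1 ships 65; Printing2 ships 25; Printing3 ships 35.)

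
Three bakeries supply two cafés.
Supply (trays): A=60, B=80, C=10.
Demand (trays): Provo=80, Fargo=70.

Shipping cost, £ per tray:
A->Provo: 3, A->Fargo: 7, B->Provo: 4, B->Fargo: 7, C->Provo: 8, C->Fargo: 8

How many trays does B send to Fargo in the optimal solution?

60

The minimum-cost plan:
  A–Provo: 60 × £3 = £180
  B–Provo: 20 × £4 = £80
  B–Fargo: 60 × £7 = £420
  C–Fargo: 10 × £8 = £80
Total cost = £760.
So B→Fargo carries 60 trays.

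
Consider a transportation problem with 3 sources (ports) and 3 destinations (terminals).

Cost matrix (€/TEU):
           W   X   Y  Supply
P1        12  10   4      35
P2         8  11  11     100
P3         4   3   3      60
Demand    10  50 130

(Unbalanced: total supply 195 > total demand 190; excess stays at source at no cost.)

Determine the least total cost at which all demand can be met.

A cheapest plan:
  P1→Y: 35 × €4 = €140
  P2→W: 10 × €8 = €80
  P2→X: 50 × €11 = €550
  P2→Y: 35 × €11 = €385
  P3→Y: 60 × €3 = €180
Total = 140 + 80 + 550 + 385 + 180 = €1335.

1335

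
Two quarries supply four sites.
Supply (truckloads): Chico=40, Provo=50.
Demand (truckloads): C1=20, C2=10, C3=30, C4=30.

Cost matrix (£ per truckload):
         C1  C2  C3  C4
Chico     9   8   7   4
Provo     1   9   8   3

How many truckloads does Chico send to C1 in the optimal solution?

0

Solving gives:
  Chico to C2: 10 × £8 = £80
  Chico to C3: 30 × £7 = £210
  Provo to C1: 20 × £1 = £20
  Provo to C4: 30 × £3 = £90
Total cost = £400.
The route Chico→C1 is not used.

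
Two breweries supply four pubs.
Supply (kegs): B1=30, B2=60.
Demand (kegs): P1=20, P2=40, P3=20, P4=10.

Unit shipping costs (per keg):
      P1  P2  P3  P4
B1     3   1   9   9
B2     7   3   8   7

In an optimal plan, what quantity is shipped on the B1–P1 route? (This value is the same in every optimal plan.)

Optimal shipments:
  B1→P1: 20 × 3 = 60
  B1→P2: 10 × 1 = 10
  B2→P2: 30 × 3 = 90
  B2→P3: 20 × 8 = 160
  B2→P4: 10 × 7 = 70
Total cost = 390.
So B1→P1 carries 20 kegs.

20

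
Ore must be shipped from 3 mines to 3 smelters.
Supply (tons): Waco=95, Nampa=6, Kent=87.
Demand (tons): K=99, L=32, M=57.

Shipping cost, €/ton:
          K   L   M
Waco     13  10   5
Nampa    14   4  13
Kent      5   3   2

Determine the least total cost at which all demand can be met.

An optimal shipping plan:
  Waco to K: 12 × €13 = €156
  Waco to L: 26 × €10 = €260
  Waco to M: 57 × €5 = €285
  Nampa to L: 6 × €4 = €24
  Kent to K: 87 × €5 = €435
Total = 156 + 260 + 285 + 24 + 435 = €1160.
(Supply check: Waco ships 95; Nampa ships 6; Kent ships 87.)

1160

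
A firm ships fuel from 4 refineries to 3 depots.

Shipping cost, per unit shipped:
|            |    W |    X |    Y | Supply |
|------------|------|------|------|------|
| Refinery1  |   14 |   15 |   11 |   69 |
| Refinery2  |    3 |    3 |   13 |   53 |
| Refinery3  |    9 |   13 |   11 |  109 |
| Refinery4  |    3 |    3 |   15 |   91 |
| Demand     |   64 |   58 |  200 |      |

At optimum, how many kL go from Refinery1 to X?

The minimum-cost plan:
  Refinery1->Y: 69 × 11 = 759
  Refinery2->W: 31 × 3 = 93
  Refinery2->Y: 22 × 13 = 286
  Refinery3->Y: 109 × 11 = 1199
  Refinery4->W: 33 × 3 = 99
  Refinery4->X: 58 × 3 = 174
Total cost = 2610.
The route Refinery1→X is not used.

0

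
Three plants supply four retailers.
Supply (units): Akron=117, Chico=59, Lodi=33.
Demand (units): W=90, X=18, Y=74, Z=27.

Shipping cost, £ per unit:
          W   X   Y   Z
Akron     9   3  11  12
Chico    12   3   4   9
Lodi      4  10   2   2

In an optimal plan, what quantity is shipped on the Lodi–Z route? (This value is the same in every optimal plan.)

27

The minimum-cost plan:
  Akron→W: 90 × £9 = £810
  Akron→X: 18 × £3 = £54
  Akron→Y: 9 × £11 = £99
  Chico→Y: 59 × £4 = £236
  Lodi→Y: 6 × £2 = £12
  Lodi→Z: 27 × £2 = £54
Total cost = £1265.
So Lodi→Z carries 27 units.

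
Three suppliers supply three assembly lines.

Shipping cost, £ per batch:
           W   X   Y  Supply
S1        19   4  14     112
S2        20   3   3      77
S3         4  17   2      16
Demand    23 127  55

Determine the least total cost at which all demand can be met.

848

A cheapest plan:
  S1->W: 7 × £19 = £133
  S1->X: 105 × £4 = £420
  S2->X: 22 × £3 = £66
  S2->Y: 55 × £3 = £165
  S3->W: 16 × £4 = £64
Total = 133 + 420 + 66 + 165 + 64 = £848.
(Supply check: S1 ships 112; S2 ships 77; S3 ships 16.)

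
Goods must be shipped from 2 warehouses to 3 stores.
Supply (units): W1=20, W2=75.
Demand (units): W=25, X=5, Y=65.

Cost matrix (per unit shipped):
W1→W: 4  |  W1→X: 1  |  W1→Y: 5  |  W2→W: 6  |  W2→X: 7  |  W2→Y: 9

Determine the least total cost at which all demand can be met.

680

Optimal allocation:
  W1->X: 5 units
  W1->Y: 15 units
  W2->W: 25 units
  W2->Y: 50 units
Total cost = 680.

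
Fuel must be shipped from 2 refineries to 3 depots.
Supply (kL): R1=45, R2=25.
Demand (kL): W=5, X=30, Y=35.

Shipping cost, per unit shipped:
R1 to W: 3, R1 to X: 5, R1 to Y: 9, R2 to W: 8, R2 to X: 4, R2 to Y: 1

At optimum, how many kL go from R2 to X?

0

The minimum-cost plan:
  R1->W: 5 kL
  R1->X: 30 kL
  R1->Y: 10 kL
  R2->Y: 25 kL
Total cost = 280.
The route R2→X is not used.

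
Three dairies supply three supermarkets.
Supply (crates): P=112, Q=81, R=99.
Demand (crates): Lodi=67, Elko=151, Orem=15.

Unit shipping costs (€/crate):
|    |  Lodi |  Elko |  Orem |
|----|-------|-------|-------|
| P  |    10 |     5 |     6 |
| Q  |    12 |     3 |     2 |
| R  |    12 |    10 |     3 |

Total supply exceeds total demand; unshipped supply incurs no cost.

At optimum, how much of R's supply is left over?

59

An optimal plan:
  P to Lodi: 42 × €10 = €420
  P to Elko: 70 × €5 = €350
  Q to Elko: 81 × €3 = €243
  R to Lodi: 25 × €12 = €300
  R to Orem: 15 × €3 = €45
Total cost = €1358.
R ships 40 of its 99, leaving 59.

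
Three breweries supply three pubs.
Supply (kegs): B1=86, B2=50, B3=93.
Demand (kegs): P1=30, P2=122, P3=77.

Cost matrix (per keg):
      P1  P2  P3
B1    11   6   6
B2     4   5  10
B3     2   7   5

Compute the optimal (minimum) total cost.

1141

One minimum-cost allocation:
  B1–P2: 72 × 6 = 432
  B1–P3: 14 × 6 = 84
  B2–P2: 50 × 5 = 250
  B3–P1: 30 × 2 = 60
  B3–P3: 63 × 5 = 315
Total = 432 + 84 + 250 + 60 + 315 = 1141.
(Supply check: B1 ships 86; B2 ships 50; B3 ships 93.)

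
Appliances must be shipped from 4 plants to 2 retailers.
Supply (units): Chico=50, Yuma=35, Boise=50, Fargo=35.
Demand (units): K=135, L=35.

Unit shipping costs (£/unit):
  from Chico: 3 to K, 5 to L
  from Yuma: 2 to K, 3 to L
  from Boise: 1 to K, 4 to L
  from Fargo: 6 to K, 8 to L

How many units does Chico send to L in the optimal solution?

0

Solving gives:
  Chico->K: 50 units
  Yuma->L: 35 units
  Boise->K: 50 units
  Fargo->K: 35 units
Total cost = £515.
The route Chico→L is not used.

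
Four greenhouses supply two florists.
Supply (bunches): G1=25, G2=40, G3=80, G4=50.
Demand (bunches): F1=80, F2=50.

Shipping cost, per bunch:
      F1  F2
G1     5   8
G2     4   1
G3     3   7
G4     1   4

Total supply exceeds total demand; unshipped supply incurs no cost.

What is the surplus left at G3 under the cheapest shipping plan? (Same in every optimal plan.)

40

Minimum-cost shipments:
  G2→F2: 40 × 1 = 40
  G3→F1: 40 × 3 = 120
  G4→F1: 40 × 1 = 40
  G4→F2: 10 × 4 = 40
Total cost = 240.
G3 ships 40 of its 80, leaving 40.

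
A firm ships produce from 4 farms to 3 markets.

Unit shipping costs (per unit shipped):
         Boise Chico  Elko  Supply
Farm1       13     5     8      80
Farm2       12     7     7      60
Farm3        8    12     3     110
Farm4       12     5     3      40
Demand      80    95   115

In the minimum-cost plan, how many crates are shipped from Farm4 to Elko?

The minimum-cost plan:
  Farm1–Chico: 80 × 5 = 400
  Farm2–Chico: 15 × 7 = 105
  Farm2–Elko: 45 × 7 = 315
  Farm3–Boise: 80 × 8 = 640
  Farm3–Elko: 30 × 3 = 90
  Farm4–Elko: 40 × 3 = 120
Total cost = 1670.
So Farm4→Elko carries 40 crates.

40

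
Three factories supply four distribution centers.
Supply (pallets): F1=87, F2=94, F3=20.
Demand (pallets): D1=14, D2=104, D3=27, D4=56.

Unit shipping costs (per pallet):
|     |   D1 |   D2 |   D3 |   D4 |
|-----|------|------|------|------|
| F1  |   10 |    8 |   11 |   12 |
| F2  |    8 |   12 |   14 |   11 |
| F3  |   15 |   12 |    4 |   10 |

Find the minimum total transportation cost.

1806

An optimal shipping plan:
  F1->D2: 87 × 8 = 696
  F2->D1: 14 × 8 = 112
  F2->D2: 17 × 12 = 204
  F2->D3: 7 × 14 = 98
  F2->D4: 56 × 11 = 616
  F3->D3: 20 × 4 = 80
Total = 696 + 112 + 204 + 98 + 616 + 80 = 1806.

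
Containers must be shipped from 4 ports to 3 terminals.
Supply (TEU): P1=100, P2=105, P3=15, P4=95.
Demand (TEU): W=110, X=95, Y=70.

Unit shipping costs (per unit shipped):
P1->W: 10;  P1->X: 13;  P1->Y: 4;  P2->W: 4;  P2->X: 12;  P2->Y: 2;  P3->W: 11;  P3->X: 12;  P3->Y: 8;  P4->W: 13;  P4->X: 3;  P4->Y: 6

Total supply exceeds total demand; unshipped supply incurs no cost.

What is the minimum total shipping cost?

One minimum-cost allocation:
  P1 to W: 5 × 10 = 50
  P1 to Y: 70 × 4 = 280
  P2 to W: 105 × 4 = 420
  P4 to X: 95 × 3 = 285
Total = 50 + 280 + 420 + 285 = 1035.

1035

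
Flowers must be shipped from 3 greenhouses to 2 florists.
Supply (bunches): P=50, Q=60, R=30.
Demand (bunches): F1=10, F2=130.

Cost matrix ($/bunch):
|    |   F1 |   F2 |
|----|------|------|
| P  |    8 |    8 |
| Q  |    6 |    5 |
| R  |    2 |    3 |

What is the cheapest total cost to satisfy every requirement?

780

One minimum-cost allocation:
  P→F2: 50 × $8 = $400
  Q→F2: 60 × $5 = $300
  R→F1: 10 × $2 = $20
  R→F2: 20 × $3 = $60
Total = 400 + 300 + 20 + 60 = $780.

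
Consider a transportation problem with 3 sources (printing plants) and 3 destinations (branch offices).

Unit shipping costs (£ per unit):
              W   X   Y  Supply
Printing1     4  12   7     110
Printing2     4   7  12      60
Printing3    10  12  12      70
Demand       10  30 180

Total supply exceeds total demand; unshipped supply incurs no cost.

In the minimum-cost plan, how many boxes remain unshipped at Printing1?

0

An optimal plan:
  Printing1 to Y: 110 boxes
  Printing2 to W: 10 boxes
  Printing2 to X: 30 boxes
  Printing2 to Y: 20 boxes
  Printing3 to Y: 50 boxes
Total cost = £1860.
Printing1 ships 110 of its 110, leaving 0.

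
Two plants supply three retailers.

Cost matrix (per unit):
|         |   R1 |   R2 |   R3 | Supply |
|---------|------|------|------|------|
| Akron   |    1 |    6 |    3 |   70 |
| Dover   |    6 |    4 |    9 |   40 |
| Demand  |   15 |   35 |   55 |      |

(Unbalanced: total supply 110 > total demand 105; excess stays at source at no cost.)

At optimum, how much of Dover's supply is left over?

5

Minimum-cost shipments:
  Akron–R1: 15 × 1 = 15
  Akron–R3: 55 × 3 = 165
  Dover–R2: 35 × 4 = 140
Total cost = 320.
Dover ships 35 of its 40, leaving 5.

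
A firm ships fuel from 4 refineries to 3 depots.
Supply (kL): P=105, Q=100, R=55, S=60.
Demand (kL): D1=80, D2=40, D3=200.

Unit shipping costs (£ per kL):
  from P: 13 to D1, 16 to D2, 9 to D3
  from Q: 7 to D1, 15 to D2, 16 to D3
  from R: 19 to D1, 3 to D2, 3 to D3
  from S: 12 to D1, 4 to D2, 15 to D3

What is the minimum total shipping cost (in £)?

2450

An optimal shipping plan:
  P→D3: 105 × £9 = £945
  Q→D1: 80 × £7 = £560
  Q→D3: 20 × £16 = £320
  R→D3: 55 × £3 = £165
  S→D2: 40 × £4 = £160
  S→D3: 20 × £15 = £300
Total = 945 + 560 + 320 + 165 + 160 + 300 = £2450.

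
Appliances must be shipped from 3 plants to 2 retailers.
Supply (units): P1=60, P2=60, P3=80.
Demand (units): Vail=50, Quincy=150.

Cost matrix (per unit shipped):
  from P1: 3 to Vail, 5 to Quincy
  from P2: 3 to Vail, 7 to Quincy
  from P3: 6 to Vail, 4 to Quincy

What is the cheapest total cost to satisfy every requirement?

A cheapest plan:
  P1->Quincy: 60 units
  P2->Vail: 50 units
  P2->Quincy: 10 units
  P3->Quincy: 80 units
Total cost = 840.

840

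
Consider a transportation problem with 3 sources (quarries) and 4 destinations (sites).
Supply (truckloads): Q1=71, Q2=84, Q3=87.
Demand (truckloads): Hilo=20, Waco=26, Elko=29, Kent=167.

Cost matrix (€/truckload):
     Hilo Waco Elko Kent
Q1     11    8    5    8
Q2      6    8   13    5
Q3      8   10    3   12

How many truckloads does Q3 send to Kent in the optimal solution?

12

Optimal shipments:
  Q1 to Kent: 71 × €8 = €568
  Q2 to Kent: 84 × €5 = €420
  Q3 to Hilo: 20 × €8 = €160
  Q3 to Waco: 26 × €10 = €260
  Q3 to Elko: 29 × €3 = €87
  Q3 to Kent: 12 × €12 = €144
Total cost = €1639.
So Q3→Kent carries 12 truckloads.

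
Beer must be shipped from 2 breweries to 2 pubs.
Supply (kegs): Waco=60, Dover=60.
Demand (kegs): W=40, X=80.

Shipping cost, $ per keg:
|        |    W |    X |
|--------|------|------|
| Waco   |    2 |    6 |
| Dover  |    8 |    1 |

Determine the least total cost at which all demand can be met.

260

One minimum-cost allocation:
  Waco–W: 40 kegs
  Waco–X: 20 kegs
  Dover–X: 60 kegs
Total cost = $260.
(Supply check: Waco ships 60; Dover ships 60.)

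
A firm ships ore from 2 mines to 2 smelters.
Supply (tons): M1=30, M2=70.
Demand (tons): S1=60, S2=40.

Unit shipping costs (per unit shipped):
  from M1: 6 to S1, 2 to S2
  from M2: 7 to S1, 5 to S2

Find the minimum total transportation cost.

One minimum-cost allocation:
  M1->S2: 30 × 2 = 60
  M2->S1: 60 × 7 = 420
  M2->S2: 10 × 5 = 50
Total = 60 + 420 + 50 = 530.

530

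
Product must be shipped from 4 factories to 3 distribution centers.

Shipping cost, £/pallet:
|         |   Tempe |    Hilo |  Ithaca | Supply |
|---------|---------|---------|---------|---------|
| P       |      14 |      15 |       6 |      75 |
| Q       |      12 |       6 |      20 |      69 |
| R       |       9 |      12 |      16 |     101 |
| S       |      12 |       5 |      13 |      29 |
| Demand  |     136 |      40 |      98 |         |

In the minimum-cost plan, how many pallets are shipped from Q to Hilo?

34

Optimal shipments:
  P→Ithaca: 75 × £6 = £450
  Q→Tempe: 35 × £12 = £420
  Q→Hilo: 34 × £6 = £204
  R→Tempe: 101 × £9 = £909
  S→Hilo: 6 × £5 = £30
  S→Ithaca: 23 × £13 = £299
Total cost = £2312.
So Q→Hilo carries 34 pallets.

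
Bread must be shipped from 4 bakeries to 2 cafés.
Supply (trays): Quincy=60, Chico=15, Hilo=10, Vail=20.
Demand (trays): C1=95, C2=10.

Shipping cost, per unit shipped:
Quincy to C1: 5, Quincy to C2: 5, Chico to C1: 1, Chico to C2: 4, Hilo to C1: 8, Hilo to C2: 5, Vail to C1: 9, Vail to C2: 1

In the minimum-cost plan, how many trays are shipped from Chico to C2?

Solving gives:
  Quincy to C1: 60 × 5 = 300
  Chico to C1: 15 × 1 = 15
  Hilo to C1: 10 × 8 = 80
  Vail to C1: 10 × 9 = 90
  Vail to C2: 10 × 1 = 10
Total cost = 495.
The route Chico→C2 is not used.

0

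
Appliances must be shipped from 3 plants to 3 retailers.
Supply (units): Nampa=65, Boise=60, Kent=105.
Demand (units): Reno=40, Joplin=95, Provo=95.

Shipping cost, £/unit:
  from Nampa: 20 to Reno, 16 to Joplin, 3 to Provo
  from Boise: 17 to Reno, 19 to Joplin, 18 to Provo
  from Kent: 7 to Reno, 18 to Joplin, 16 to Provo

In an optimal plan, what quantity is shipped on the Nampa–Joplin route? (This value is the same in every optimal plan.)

Optimal shipments:
  Nampa→Provo: 65 × £3 = £195
  Boise→Joplin: 60 × £19 = £1140
  Kent→Reno: 40 × £7 = £280
  Kent→Joplin: 35 × £18 = £630
  Kent→Provo: 30 × £16 = £480
Total cost = £2725.
The route Nampa→Joplin is not used.

0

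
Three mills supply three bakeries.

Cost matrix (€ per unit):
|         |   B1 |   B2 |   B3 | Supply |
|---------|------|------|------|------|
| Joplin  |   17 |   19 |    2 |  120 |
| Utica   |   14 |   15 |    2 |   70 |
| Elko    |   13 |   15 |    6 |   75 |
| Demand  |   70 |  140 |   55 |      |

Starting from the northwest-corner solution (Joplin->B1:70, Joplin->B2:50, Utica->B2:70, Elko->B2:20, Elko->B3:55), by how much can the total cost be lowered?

Current plan cost = 70·17 + 50·19 + 70·15 + 20·15 + 55·6 = €3820.
Optimal plan:
  Joplin→B2: 65 × €19 = €1235
  Joplin→B3: 55 × €2 = €110
  Utica→B2: 70 × €15 = €1050
  Elko→B1: 70 × €13 = €910
  Elko→B2: 5 × €15 = €75
Optimal cost = €3380.
Saving = 3820 − 3380 = €440.

440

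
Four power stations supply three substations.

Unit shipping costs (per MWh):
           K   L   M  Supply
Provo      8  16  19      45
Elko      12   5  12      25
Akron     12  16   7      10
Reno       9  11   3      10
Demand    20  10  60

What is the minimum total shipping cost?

965

An optimal shipping plan:
  Provo–K: 20 × 8 = 160
  Provo–M: 25 × 19 = 475
  Elko–L: 10 × 5 = 50
  Elko–M: 15 × 12 = 180
  Akron–M: 10 × 7 = 70
  Reno–M: 10 × 3 = 30
Total = 160 + 475 + 50 + 180 + 70 + 30 = 965.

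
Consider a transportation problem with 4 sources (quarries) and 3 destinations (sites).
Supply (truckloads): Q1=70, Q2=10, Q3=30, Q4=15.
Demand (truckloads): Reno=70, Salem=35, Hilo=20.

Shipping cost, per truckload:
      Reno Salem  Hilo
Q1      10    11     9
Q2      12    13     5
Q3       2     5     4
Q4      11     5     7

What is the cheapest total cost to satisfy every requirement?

895

An optimal shipping plan:
  Q1->Reno: 40 × 10 = 400
  Q1->Salem: 20 × 11 = 220
  Q1->Hilo: 10 × 9 = 90
  Q2->Hilo: 10 × 5 = 50
  Q3->Reno: 30 × 2 = 60
  Q4->Salem: 15 × 5 = 75
Total = 400 + 220 + 90 + 50 + 60 + 75 = 895.
(Supply check: Q1 ships 70; Q2 ships 10; Q3 ships 30; Q4 ships 15.)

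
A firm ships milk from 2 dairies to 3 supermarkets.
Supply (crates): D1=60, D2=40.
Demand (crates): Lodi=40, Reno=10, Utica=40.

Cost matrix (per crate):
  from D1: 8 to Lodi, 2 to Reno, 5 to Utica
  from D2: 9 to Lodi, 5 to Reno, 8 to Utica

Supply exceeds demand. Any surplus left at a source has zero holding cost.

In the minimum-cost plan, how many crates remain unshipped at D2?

Minimum-cost shipments:
  D1->Lodi: 10 × 8 = 80
  D1->Reno: 10 × 2 = 20
  D1->Utica: 40 × 5 = 200
  D2->Lodi: 30 × 9 = 270
Total cost = 570.
D2 ships 30 of its 40, leaving 10.

10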